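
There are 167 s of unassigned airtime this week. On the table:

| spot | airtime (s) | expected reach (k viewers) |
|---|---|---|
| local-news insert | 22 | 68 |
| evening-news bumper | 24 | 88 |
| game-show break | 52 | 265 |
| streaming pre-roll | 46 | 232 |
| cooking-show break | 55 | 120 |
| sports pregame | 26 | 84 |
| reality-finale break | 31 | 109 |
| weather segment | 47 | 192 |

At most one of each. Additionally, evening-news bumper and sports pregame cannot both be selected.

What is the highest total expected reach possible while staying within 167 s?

Local-news insert + game-show break + streaming pre-roll + weather segment uses 167 of the 167 s and totals 757.

757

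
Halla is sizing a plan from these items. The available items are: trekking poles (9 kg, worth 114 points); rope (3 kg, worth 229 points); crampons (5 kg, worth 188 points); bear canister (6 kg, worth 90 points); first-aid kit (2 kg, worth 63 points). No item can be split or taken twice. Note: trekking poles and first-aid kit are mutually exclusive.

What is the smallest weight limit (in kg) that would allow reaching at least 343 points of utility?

Look for the lowest-weight combination reaching 343.
rope + crampons: 417 utility at 8 kg.
Any bundle with less than 8 kg falls short of 343.

8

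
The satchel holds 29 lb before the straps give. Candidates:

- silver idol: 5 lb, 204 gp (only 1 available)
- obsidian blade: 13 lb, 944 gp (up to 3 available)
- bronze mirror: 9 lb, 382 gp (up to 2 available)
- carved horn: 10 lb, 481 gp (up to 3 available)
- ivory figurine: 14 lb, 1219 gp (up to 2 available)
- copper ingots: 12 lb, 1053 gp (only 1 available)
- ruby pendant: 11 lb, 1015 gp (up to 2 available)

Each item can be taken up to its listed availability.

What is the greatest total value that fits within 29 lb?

Taking the top-ratio items first gives silver idol + 2×ruby pendant for 2234 (27 lb).
Dropping silver idol and 2×ruby pendant frees 27 lb; slotting in 2×ivory figurine (28 lb) lifts the total to 2438 at 28 lb.

2438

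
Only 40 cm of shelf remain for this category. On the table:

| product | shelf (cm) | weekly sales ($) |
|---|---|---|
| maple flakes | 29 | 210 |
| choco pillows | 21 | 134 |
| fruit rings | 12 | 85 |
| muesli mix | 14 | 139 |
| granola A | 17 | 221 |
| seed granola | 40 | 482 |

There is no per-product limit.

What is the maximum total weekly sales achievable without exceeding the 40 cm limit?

482

Ranking by ratio (weekly sales/cm): granola A 13.00, seed granola 12.05, muesli mix 9.93.
A density-first pass picks 2×granola A — 442 at 34 cm.
The 34 cm tied up in 2×granola A is better spent on seed granola — total rises to 482 (40 cm).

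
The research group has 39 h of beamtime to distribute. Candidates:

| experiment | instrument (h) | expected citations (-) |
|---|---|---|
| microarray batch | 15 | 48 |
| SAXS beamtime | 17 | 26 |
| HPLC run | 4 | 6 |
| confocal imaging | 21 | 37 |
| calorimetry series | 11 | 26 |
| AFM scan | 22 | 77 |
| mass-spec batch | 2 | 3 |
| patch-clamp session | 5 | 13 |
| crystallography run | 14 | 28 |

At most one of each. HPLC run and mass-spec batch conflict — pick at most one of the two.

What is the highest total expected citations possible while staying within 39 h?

128

By expected citations per h: AFM scan 3.50, microarray batch 3.20, patch-clamp session 2.60 lead.
Taking microarray batch + AFM scan + mass-spec batch: 39 h used, 128 in expected citations.
Next best is microarray batch + AFM scan at 125 (37 h) — short by 3.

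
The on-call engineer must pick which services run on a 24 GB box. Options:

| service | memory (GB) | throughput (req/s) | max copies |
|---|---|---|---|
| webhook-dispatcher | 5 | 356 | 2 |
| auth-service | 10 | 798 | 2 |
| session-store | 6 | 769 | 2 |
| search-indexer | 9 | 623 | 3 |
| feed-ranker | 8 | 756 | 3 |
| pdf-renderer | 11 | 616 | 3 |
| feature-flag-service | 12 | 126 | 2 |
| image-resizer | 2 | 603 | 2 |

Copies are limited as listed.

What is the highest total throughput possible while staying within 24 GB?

Density check — image-resizer 301.50, session-store 128.17, feed-ranker 94.50, auth-service 79.80 are the best per GB.
The ratio ordering already packs tightly: 2×session-store + feed-ranker + 2×image-resizer, 24 GB, 3500.
Every other selection either busts 24 GB or exceeds an availability limit or fails to beat 3500.

3500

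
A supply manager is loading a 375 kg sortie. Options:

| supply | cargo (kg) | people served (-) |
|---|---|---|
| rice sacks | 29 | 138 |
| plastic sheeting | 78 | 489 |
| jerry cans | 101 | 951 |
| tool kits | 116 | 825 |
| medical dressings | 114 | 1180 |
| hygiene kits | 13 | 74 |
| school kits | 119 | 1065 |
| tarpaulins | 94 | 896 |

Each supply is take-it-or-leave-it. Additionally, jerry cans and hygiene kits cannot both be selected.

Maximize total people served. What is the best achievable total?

3353

Taking rice sacks + medical dressings + hygiene kits + school kits + tarpaulins: 369 kg used, 3353 in people served.
That's the maximum — no feasible swap from here does better than 3353.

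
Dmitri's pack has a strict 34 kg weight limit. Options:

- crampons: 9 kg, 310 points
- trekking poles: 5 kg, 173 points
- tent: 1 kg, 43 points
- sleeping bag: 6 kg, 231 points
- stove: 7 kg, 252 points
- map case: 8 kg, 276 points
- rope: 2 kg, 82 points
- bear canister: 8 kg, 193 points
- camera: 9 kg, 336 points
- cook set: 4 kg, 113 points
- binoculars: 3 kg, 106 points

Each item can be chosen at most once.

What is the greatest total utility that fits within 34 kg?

The ratio heuristic lands on trekking poles + tent + sleeping bag + stove + rope + camera + binoculars (1223) but leaves 1 kg idle.
The 8 kg tied up in trekking poles and binoculars is better spent on crampons — total rises to 1254 (34 kg).

1254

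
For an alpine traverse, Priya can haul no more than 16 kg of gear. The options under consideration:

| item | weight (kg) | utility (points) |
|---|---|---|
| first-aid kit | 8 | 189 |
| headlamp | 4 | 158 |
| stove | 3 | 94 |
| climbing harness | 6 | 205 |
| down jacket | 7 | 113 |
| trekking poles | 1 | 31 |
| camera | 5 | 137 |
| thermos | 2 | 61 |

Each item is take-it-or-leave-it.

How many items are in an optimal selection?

5

Best achievable utility is 549.
For example headlamp + stove + climbing harness + trekking poles + thermos achieves it, using 16 kg.
Every optimal selection uses 5 items.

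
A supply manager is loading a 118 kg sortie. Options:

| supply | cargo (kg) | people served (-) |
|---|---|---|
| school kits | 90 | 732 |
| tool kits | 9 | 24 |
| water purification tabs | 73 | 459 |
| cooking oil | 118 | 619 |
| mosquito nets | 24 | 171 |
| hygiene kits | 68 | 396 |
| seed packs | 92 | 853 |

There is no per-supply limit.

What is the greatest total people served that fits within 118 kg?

1024

Mosquito nets + seed packs uses 116 of the 118 kg and totals 1024.
That's the maximum — no swap from here does better than 1024.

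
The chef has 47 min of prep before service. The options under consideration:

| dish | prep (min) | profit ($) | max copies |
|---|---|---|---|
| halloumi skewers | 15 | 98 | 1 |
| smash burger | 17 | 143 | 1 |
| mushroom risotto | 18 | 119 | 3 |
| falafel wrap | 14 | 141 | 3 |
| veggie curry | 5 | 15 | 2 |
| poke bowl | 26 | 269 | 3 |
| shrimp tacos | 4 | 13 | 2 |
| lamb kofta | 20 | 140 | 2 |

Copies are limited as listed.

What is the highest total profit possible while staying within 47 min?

438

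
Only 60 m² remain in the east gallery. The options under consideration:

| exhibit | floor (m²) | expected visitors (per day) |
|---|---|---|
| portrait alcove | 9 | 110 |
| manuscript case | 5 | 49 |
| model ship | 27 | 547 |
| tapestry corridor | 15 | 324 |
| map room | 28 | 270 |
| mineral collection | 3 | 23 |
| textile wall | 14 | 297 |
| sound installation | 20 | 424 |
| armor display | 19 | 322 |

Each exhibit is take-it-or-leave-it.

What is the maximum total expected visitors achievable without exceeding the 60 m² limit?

Density check — tapestry corridor 21.60, textile wall 21.21, sound installation 21.20 are the best per m².
Filling by ratio: portrait alcove + tapestry corridor + textile wall + sound installation for 1155, with 2 m² left unused.
The 29 m² tied up in portrait alcove and sound installation is better spent on model ship + mineral collection — total rises to 1191 (59 m²).
The spare 1 m² is too small for any remaining exhibit, and no exchange beats 1191.

1191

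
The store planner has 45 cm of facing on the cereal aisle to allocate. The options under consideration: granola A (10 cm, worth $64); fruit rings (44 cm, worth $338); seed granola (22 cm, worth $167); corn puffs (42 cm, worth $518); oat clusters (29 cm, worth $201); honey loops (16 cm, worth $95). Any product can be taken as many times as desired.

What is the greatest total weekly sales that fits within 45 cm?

The ratio ordering already packs tightly: corn puffs, 42 cm, 518.
The spare 3 cm is too small for any remaining product, and no exchange beats 518.

518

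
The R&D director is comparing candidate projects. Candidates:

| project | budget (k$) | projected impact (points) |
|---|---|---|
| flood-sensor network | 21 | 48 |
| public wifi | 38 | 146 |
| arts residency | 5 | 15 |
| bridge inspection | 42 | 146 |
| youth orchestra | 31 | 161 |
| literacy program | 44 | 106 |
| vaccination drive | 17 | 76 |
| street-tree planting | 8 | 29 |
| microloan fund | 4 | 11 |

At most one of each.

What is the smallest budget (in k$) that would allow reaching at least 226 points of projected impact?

Need the lightest bundle worth ≥ 226.
youth orchestra + vaccination drive: 237 projected impact at 48 k$.
Any bundle with less than 48 k$ falls short of 226.

48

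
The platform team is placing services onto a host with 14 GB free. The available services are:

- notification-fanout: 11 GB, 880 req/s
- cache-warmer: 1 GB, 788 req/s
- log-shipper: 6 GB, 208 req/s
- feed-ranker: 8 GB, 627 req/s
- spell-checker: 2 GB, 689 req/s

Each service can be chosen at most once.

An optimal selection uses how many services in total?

The maximum throughput within 14 GB is 2357.
One optimal bundle: notification-fanout + cache-warmer + spell-checker (14 GB).
All optima have 3 services.

3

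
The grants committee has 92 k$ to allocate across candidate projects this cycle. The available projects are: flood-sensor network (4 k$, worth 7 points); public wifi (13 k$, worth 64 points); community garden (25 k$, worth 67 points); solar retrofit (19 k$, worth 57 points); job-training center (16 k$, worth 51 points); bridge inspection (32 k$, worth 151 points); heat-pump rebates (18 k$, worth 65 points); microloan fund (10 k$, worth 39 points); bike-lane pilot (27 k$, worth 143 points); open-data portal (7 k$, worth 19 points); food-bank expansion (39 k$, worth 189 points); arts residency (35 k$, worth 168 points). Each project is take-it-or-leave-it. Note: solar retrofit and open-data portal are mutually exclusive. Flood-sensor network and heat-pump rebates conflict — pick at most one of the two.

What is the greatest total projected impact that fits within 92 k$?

435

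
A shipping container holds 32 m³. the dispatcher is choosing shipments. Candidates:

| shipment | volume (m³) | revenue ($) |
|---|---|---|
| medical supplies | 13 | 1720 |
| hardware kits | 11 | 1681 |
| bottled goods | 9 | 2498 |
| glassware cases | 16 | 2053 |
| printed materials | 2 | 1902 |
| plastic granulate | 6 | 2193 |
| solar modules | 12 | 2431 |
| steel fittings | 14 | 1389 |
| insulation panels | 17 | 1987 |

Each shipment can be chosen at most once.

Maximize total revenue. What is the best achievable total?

9024

The ratio ordering already packs tightly: bottled goods + printed materials + plastic granulate + solar modules, 29 m³, 9024.
An exhaustive check of the 512 subsets confirms 9024.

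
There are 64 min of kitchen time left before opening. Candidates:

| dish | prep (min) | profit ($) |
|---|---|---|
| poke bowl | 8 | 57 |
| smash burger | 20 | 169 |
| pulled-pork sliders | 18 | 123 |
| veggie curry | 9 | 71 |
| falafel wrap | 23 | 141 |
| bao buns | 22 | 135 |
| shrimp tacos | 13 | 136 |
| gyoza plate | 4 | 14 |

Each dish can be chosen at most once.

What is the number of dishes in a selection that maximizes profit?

5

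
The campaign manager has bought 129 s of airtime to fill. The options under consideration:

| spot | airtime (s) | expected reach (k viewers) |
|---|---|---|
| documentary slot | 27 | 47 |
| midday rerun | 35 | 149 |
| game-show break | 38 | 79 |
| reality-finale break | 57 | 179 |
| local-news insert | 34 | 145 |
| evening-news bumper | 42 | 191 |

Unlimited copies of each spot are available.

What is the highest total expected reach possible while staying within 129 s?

573

Density check — evening-news bumper 4.55, local-news insert 4.26, midday rerun 4.26, reality-finale break 3.14 are the best per s.
Taking 3×evening-news bumper: 126 s used, 573 in expected reach.
Every other selection either busts 129 s or fails to beat 573.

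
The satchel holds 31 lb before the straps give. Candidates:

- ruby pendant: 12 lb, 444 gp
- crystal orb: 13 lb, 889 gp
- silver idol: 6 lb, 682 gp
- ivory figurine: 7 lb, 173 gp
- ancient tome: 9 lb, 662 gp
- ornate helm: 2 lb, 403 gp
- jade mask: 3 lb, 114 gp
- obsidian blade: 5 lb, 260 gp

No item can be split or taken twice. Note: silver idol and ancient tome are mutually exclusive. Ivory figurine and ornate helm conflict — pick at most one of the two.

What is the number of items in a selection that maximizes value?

Optimal total is 2348.
One optimal bundle: crystal orb + silver idol + ornate helm + jade mask + obsidian blade (29 lb).
Any selection reaching 2348 contains exactly 5 items.

5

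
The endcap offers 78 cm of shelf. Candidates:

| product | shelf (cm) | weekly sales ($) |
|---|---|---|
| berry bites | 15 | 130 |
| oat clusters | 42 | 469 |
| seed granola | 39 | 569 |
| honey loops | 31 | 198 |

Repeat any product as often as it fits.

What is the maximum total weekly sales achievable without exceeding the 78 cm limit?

1138

The ratio ordering already packs tightly: 2×seed granola, 78 cm, 1138.
No other feasible combination exceeds 1138.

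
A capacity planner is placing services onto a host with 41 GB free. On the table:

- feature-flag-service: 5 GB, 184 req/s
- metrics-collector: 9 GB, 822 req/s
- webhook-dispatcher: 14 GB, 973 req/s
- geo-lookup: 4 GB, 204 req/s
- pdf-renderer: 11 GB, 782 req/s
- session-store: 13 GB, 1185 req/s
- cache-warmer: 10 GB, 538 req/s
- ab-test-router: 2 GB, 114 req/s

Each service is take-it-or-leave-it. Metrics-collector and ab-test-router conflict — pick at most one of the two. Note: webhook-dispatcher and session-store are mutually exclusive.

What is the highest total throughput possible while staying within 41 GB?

2993

By throughput per GB: metrics-collector 91.33, session-store 91.15, pdf-renderer 71.09, webhook-dispatcher 69.50 lead.
Taking metrics-collector + geo-lookup + pdf-renderer + session-store: 37 GB used, 2993 in throughput.
The closest alternative, feature-flag-service + metrics-collector + pdf-renderer + session-store, reaches only 2973.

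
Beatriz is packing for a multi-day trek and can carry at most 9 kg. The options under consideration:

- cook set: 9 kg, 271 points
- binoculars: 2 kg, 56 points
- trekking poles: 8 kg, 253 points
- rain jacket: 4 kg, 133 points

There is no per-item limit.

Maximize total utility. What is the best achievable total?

271

Density check — rain jacket 33.25, trekking poles 31.62, cook set 30.11 are the best per kg.
Taking the top-ratio items first gives 2×rain jacket for 266 (8 kg).
Replace 2×rain jacket with cook set: the trade gains 5 net, giving 271 at 9 kg.
Nothing else within 9 kg beats 271.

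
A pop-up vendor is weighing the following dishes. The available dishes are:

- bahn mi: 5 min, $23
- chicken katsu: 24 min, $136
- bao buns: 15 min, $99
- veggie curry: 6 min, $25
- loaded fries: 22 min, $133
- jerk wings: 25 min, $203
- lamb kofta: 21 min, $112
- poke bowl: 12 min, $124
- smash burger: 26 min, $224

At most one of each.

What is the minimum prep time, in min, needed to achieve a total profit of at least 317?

37

Minimise min subject to total profit ≥ 317.
jerk wings + poke bowl: 327 profit at 37 min.
Any bundle with less than 37 min falls short of 317.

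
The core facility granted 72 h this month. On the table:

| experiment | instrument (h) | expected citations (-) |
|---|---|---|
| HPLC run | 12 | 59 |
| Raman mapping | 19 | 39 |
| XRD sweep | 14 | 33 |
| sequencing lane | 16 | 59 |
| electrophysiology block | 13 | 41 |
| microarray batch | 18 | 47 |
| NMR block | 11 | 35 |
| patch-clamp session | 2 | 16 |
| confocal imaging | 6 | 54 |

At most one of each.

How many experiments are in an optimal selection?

Best achievable expected citations is 281.
One optimal bundle: HPLC run + XRD sweep + sequencing lane + electrophysiology block + NMR block + confocal imaging (72 h).
Every optimal selection uses 6 experiments.

6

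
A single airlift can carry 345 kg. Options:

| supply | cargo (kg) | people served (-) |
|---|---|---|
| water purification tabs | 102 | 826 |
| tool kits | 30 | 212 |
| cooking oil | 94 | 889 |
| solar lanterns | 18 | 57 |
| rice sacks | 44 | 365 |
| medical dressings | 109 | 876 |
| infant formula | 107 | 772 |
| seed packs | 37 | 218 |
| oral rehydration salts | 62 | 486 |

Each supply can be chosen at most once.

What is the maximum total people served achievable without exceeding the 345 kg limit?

Ranking by ratio (people served/kg): cooking oil 9.46, rice sacks 8.30, water purification tabs 8.10.
Greedy by ratio would take water purification tabs + tool kits + cooking oil + rice sacks + oral rehydration salts: 332 kg used, total 2778.
The 102 kg tied up in water purification tabs is better spent on medical dressings — total rises to 2828 (339 kg).

2828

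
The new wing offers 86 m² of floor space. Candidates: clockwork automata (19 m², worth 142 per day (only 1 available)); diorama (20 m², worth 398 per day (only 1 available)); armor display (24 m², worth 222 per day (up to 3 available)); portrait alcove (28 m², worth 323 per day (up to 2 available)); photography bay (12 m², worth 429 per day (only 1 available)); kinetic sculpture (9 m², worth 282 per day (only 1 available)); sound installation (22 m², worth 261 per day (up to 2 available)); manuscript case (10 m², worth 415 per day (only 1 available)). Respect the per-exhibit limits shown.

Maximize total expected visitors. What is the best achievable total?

1847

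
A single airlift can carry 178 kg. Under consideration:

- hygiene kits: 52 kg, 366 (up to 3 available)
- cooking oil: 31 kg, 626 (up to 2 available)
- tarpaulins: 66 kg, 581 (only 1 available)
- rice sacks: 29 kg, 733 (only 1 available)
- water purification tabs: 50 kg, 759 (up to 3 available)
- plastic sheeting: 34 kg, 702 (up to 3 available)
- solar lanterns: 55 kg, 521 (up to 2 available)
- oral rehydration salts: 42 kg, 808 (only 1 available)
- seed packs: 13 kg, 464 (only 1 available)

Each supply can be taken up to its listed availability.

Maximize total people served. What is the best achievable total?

The ratio ordering already packs tightly: cooking oil + rice sacks + 3×plastic sheeting + seed packs, 175 kg, 3929.
Every other selection either busts 178 kg or exceeds an availability limit or fails to beat 3929.

3929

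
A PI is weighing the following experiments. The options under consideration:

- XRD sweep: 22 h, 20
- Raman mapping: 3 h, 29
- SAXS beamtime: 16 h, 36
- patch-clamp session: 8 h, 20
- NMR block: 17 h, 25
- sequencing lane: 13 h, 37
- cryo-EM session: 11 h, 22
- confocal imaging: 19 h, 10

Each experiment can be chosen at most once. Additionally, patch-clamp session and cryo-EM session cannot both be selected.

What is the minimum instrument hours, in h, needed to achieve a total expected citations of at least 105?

40

Look for the lowest-instrument combination reaching 105.
Taking Raman mapping + SAXS beamtime + patch-clamp session + sequencing lane gives 122 (≥ 105) for 40 h.
No combination under 40 h hits 105.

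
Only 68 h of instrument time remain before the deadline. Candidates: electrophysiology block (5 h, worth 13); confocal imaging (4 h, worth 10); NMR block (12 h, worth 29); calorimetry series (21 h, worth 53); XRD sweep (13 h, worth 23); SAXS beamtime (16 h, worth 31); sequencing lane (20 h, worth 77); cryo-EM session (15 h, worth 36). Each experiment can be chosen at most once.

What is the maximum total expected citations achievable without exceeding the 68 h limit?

195

The ratio heuristic lands on electrophysiology block + confocal imaging + NMR block + calorimetry series + sequencing lane (182) but leaves 6 h idle.
The 9 h tied up in electrophysiology block and confocal imaging is better spent on cryo-EM session — total rises to 195 (68 h).
Nothing else within 68 h beats 195.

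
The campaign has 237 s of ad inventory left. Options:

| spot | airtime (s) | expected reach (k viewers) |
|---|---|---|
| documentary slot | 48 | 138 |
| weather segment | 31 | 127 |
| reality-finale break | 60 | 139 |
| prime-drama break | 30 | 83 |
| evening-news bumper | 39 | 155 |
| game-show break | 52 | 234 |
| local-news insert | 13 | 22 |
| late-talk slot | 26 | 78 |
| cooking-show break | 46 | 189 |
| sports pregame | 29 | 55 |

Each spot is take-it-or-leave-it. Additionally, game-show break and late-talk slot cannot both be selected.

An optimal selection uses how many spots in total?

The maximum expected reach within 237 s is 865.
documentary slot + weather segment + evening-news bumper + game-show break + local-news insert + cooking-show break hits 865 at 229 s.
Every optimal selection uses 6 spots.

6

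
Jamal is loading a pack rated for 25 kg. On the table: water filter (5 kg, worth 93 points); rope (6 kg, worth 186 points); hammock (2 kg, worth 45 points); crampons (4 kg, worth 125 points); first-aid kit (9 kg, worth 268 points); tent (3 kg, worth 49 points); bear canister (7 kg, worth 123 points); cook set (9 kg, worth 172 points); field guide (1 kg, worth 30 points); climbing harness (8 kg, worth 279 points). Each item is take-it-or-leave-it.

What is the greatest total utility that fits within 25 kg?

Filling by ratio: rope + hammock + crampons + tent + field guide + climbing harness for 714, with 1 kg left unused.
Dropping crampons and tent and field guide frees 8 kg; slotting in first-aid kit (9 kg) lifts the total to 778 at 25 kg.
An exhaustive check of the 1024 subsets confirms 778.

778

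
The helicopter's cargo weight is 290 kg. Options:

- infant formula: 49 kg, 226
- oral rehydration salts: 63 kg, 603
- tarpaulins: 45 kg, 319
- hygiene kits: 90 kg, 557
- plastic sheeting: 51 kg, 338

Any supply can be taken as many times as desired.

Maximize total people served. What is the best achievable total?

2466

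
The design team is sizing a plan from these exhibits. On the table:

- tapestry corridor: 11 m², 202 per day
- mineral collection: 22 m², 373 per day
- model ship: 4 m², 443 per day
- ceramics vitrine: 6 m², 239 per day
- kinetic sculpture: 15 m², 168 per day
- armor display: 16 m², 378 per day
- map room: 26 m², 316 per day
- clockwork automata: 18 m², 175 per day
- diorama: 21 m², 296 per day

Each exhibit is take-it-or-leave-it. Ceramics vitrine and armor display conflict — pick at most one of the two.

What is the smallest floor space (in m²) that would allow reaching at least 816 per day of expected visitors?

Need the lightest bundle worth ≥ 816.
Taking model ship + armor display gives 821 (≥ 816) for 20 m².
Any bundle with less than 20 m² falls short of 816.

20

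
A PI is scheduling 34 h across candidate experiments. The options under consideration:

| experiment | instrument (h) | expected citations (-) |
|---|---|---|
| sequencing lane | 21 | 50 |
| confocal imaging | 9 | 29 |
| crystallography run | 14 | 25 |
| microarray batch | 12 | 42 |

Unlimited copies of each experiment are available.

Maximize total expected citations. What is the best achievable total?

By expected citations per h: microarray batch 3.50, confocal imaging 3.22, sequencing lane 2.38, crystallography run 1.79 lead.
Taking confocal imaging + 2×microarray batch: 33 h used, 113 in expected citations.
The spare 1 h is too small for any remaining experiment, and no exchange beats 113.

113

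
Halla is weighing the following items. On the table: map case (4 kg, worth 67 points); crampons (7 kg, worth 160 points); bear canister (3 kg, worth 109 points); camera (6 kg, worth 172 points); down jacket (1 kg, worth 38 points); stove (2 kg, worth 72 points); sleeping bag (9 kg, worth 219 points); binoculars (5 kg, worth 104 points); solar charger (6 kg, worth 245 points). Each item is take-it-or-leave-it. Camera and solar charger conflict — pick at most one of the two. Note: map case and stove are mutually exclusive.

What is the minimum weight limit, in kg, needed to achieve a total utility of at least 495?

15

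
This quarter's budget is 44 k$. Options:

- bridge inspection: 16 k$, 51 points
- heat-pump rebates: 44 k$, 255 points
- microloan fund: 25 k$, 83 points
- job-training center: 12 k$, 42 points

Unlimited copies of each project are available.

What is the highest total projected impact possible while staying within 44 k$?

255

Taking heat-pump rebates: 44 k$ used, 255 in projected impact.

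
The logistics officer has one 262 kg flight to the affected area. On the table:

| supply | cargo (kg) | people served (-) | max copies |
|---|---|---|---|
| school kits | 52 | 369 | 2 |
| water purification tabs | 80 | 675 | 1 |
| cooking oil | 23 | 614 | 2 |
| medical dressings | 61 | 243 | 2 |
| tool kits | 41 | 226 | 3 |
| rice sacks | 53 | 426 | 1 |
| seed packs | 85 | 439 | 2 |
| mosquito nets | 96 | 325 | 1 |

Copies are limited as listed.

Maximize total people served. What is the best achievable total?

2781

Density check — cooking oil 26.70, water purification tabs 8.44, rice sacks 8.04 are the best per kg.
Filling by ratio: school kits + water purification tabs + 2×cooking oil + rice sacks for 2698, with 31 kg left unused.
Replace school kits with 2×tool kits: the trade gains 83 net, giving 2781 at 261 kg.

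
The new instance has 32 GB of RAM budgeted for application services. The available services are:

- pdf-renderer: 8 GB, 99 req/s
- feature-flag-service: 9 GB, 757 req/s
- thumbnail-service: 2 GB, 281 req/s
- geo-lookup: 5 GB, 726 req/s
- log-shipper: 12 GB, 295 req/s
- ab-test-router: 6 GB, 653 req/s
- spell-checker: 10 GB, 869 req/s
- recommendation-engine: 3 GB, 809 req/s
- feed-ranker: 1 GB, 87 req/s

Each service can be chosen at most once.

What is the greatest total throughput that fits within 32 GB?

Taking the top-ratio services first gives thumbnail-service + geo-lookup + ab-test-router + spell-checker + recommendation-engine + feed-ranker for 3425 (27 GB).
Dropping ab-test-router frees 6 GB; slotting in feature-flag-service (9 GB) lifts the total to 3529 at 30 GB.

3529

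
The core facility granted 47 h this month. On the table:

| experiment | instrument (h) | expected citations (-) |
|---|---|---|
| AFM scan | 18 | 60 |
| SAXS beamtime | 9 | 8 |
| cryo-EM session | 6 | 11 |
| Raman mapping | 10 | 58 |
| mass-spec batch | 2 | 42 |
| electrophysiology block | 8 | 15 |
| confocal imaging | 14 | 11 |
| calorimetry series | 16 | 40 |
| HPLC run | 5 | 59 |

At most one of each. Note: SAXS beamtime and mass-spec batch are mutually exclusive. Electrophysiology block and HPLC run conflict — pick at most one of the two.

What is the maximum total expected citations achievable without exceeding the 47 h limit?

230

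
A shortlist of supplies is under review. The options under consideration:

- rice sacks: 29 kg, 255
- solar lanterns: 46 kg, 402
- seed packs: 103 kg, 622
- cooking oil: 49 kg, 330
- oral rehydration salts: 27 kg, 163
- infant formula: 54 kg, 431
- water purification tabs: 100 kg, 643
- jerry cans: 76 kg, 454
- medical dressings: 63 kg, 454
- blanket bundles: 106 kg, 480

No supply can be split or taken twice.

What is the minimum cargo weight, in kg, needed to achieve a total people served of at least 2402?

339

Look for the lowest-cargo combination reaching 2402.
solar lanterns + cooking oil + oral rehydration salts + infant formula + water purification tabs + medical dressings reaches 2423 using 339 kg.
No combination under 339 kg hits 2402.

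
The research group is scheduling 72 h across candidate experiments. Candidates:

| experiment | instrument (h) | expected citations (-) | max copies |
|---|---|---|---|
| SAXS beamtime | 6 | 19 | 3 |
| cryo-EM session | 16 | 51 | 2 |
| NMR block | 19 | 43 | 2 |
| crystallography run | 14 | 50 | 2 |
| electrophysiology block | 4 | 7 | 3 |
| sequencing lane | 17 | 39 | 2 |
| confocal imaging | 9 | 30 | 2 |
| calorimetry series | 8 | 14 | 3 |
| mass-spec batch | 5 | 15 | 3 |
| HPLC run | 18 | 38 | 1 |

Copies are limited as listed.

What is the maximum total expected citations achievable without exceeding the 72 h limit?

241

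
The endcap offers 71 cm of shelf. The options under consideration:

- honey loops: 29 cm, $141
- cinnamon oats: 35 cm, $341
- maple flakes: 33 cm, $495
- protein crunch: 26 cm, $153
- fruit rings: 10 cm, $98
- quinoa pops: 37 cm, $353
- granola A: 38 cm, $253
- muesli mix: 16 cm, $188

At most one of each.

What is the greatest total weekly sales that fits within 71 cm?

Greedy by ratio would take maple flakes + fruit rings + muesli mix: 59 cm used, total 781.
Dropping fruit rings and muesli mix frees 26 cm; slotting in quinoa pops (37 cm) lifts the total to 848 at 70 cm.
Every other selection either busts 71 cm or fails to beat 848.

848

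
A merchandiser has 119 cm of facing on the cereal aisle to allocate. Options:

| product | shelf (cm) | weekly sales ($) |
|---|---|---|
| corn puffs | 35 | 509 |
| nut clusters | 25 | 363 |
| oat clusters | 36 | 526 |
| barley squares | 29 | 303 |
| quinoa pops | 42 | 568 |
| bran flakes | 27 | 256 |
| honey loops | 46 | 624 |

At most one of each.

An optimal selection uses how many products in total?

The maximum weekly sales within 119 cm is 1659.
For example corn puffs + oat clusters + honey loops achieves it, using 117 cm.
Any selection reaching 1659 contains exactly 3 products.

3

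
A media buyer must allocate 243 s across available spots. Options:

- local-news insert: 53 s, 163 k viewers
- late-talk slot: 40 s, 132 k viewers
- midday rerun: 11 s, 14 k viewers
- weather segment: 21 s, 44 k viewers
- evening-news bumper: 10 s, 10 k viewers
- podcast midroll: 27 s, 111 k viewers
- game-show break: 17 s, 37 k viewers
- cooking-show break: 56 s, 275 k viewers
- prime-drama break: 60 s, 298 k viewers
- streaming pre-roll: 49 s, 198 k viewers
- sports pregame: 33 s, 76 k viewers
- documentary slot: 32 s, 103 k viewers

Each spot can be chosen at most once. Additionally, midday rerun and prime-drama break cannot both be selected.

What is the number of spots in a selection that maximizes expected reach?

6

Best achievable expected reach is 1024.
late-talk slot + evening-news bumper + podcast midroll + cooking-show break + prime-drama break + streaming pre-roll hits 1024 at 242 s.
All optima have 6 spots.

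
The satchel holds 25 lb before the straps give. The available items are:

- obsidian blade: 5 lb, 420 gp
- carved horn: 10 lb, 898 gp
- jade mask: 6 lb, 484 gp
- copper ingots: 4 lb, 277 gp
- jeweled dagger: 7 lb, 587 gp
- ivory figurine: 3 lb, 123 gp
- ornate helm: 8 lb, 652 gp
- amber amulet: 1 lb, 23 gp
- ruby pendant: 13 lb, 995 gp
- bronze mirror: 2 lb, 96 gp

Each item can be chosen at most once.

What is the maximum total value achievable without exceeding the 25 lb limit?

Ranking by ratio (value/lb): carved horn 89.80, obsidian blade 84.00, jeweled dagger 83.86, ornate helm 81.50.
A density-first pass picks obsidian blade + carved horn + jeweled dagger + amber amulet + bronze mirror — 2024 at 25 lb.
Dropping obsidian blade and amber amulet and bronze mirror frees 8 lb; slotting in ornate helm (8 lb) lifts the total to 2137 at 25 lb.

2137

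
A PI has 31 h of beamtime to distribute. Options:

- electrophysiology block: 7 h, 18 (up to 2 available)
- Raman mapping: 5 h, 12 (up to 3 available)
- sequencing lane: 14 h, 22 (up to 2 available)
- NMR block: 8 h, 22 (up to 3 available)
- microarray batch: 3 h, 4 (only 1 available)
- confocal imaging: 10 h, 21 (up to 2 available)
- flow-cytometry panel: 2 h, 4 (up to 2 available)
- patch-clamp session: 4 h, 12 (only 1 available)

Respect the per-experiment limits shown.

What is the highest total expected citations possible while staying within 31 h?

84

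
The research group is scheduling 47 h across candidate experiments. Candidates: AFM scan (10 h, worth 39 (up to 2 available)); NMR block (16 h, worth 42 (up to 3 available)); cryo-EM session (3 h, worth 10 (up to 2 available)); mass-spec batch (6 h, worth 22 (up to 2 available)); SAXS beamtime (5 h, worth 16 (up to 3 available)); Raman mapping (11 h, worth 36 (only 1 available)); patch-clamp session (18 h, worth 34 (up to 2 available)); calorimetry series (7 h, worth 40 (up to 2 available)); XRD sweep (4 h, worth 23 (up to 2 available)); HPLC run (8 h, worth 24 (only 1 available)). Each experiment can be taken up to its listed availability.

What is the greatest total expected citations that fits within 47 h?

220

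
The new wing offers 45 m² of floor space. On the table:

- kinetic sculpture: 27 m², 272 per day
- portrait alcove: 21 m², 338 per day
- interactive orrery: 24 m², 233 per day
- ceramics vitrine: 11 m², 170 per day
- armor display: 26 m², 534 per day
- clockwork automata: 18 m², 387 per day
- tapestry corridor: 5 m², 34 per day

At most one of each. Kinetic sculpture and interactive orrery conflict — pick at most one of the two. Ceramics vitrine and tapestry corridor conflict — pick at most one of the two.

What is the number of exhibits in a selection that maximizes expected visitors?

2

Best achievable expected visitors is 921.
For example armor display + clockwork automata achieves it, using 44 m².
Any selection reaching 921 contains exactly 2 exhibits.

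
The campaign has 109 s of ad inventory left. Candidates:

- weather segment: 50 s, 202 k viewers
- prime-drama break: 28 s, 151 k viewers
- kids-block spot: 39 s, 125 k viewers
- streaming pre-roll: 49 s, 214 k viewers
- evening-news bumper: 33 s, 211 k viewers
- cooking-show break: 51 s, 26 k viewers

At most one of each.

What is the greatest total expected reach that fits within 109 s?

Best packing: prime-drama break + kids-block spot + evening-news bumper — 100 s, 487 total.
The spare 9 s is too small for any remaining spot, and no exchange beats 487.

487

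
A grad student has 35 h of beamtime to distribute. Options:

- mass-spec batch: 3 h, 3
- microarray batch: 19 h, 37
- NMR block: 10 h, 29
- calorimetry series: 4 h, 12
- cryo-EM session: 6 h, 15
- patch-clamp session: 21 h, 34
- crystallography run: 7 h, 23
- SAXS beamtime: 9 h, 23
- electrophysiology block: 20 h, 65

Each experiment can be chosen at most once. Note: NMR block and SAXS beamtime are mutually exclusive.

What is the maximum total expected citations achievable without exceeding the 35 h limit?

Filling by ratio: mass-spec batch + calorimetry series + crystallography run + electrophysiology block for 103, with 1 h left unused.
Dropping mass-spec batch and crystallography run frees 10 h; slotting in NMR block (10 h) lifts the total to 106 at 34 h.
The closest alternative, mass-spec batch + calorimetry series + crystallography run + electrophysiology block, reaches only 103.

106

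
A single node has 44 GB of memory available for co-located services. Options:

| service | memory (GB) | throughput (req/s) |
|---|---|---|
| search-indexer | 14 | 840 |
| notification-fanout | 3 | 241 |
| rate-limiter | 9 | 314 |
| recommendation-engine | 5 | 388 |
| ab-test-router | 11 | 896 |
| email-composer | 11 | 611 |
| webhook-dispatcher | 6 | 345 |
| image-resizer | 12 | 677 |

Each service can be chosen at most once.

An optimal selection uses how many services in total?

Optimal total is 2976.
For example search-indexer + notification-fanout + recommendation-engine + ab-test-router + email-composer achieves it, using 44 GB.
Every optimal selection uses 5 services.

5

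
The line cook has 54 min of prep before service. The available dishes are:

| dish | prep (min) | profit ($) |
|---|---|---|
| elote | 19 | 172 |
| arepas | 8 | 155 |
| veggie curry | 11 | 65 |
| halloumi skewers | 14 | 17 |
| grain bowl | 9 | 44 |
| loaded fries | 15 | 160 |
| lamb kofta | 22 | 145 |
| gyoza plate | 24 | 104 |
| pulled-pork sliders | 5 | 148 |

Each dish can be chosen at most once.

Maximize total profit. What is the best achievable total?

635

By profit per min: pulled-pork sliders 29.60, arepas 19.38, loaded fries 10.67, elote 9.05 lead.
Elote + arepas + loaded fries + pulled-pork sliders uses 47 of the 54 min and totals 635.
That's the maximum — no swap from here does better than 635.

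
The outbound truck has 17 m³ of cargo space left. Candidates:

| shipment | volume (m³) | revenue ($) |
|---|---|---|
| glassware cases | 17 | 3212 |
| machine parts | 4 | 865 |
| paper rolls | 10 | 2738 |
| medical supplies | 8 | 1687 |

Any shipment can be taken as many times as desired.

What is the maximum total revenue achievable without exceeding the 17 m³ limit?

3603

Best packing: machine parts + paper rolls — 14 m³, 3603 total.
The spare 3 m³ is too small for any remaining shipment, and no exchange beats 3603.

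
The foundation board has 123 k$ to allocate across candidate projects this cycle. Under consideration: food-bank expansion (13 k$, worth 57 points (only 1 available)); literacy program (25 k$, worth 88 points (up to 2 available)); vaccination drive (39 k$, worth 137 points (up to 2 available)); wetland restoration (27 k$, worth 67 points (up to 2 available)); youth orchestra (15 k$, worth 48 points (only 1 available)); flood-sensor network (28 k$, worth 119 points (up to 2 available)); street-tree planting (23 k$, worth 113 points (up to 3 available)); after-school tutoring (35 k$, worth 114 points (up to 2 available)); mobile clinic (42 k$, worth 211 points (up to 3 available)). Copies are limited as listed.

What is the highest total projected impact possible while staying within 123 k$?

By projected impact per k$: mobile clinic 5.02, street-tree planting 4.91, food-bank expansion 4.38, flood-sensor network 4.25 lead.
Food-bank expansion + street-tree planting + 2×mobile clinic uses 120 of the 123 k$ and totals 592.
Nothing else within 123 k$ beats 592.

592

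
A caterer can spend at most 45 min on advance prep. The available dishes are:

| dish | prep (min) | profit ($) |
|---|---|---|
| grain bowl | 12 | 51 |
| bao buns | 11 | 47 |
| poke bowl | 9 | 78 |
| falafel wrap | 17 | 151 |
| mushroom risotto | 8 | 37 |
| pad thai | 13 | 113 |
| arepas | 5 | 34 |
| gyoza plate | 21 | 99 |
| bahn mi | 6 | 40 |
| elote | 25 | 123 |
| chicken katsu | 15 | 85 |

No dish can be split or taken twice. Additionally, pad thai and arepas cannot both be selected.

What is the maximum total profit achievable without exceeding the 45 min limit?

382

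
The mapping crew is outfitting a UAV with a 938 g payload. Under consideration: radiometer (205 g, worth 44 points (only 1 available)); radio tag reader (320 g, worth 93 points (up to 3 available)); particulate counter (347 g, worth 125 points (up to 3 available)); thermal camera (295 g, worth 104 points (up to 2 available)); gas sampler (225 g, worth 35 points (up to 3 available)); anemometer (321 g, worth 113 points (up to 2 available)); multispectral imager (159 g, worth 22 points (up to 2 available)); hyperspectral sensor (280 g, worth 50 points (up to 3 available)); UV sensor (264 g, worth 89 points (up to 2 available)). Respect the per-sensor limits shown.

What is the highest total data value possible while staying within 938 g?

Taking the top-ratio sensors first gives radiometer + 2×particulate counter for 294 (899 g).
Replace radiometer and particulate counter with 2×thermal camera: the trade gains 39 net, giving 333 at 937 g.

333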